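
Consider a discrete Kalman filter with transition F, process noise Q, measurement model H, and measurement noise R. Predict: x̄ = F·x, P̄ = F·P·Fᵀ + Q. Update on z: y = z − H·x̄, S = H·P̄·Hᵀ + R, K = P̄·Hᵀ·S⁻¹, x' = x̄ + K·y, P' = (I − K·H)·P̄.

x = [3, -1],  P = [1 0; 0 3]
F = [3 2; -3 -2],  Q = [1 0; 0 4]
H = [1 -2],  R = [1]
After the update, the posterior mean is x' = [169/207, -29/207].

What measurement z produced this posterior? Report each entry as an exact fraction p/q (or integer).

x̄ = F·x = [7, -7]
P̄ = F·P·Fᵀ + Q = [22 -21; -21 25]
S = H·P̄·Hᵀ + R = [207]
K = P̄·Hᵀ·S⁻¹ = [64/207; -71/207]
x' − x̄ = [-1280/207, 1420/207] = K·y
y = (KᵀK)⁻¹·Kᵀ·(x' − x̄) = [-20]
z = y + H·x̄ = [-20] + [21] = [1]

z = [1]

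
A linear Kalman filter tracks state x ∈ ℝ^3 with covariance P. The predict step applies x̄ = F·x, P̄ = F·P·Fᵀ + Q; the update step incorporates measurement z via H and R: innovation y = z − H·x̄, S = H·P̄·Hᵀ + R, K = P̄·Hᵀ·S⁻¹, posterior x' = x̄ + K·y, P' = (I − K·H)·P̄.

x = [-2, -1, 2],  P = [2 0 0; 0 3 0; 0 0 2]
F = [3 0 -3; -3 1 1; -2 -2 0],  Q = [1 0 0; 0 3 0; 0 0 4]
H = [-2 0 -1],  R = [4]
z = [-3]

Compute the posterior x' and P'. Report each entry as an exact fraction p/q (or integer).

x̄ = F·x = [-12, 7, 6]
P̄ = F·P·Fᵀ + Q = [37 -24 -12; -24 26 6; -12 6 24]
y = z − H·x̄ = [-21]
S = H·P̄·Hᵀ + R = [128]
K = P̄·Hᵀ·S⁻¹ = [-31/64; 21/64; 0]
x' = x̄ + K·y = [-117/64, 7/64, 6]
P' = (I − K·H)·P̄ = [223/32 -117/32 -12; -117/32 391/32 6; -12 6 24]

x' = [-117/64, 7/64, 6]
P' = [223/32 -117/32 -12; -117/32 391/32 6; -12 6 24]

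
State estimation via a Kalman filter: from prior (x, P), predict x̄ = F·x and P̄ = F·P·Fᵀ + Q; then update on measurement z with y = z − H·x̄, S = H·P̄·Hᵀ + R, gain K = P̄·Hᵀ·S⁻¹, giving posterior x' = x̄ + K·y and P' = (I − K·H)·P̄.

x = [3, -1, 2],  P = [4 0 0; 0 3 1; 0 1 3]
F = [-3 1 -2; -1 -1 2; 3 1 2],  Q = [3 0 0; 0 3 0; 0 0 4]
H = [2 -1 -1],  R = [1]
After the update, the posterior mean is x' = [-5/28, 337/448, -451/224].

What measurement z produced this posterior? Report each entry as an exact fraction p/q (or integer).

x̄ = F·x = [-14, 2, 12]
P̄ = F·P·Fᵀ + Q = [50 1 -45; 1 18 -3; -45 -3 59]
S = H·P̄·Hᵀ + R = [448]
K = P̄·Hᵀ·S⁻¹ = [9/28; -13/448; -73/224]
x' − x̄ = [387/28, -559/448, -3139/224] = K·y
y = (KᵀK)⁻¹·Kᵀ·(x' − x̄) = [43]
z = y + H·x̄ = [43] + [-42] = [1]

z = [1]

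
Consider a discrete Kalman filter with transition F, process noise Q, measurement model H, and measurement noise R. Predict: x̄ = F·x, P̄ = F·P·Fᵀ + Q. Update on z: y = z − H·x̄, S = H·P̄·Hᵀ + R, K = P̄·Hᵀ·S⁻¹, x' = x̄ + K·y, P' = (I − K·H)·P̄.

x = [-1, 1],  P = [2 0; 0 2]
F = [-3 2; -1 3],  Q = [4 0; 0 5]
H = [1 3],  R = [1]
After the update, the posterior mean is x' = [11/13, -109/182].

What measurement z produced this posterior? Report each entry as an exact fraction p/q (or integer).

z = [-1]

x̄ = F·x = [5, 4]
P̄ = F·P·Fᵀ + Q = [30 18; 18 25]
S = H·P̄·Hᵀ + R = [364]
K = P̄·Hᵀ·S⁻¹ = [3/13; 93/364]
x' − x̄ = [-54/13, -837/182] = K·y
y = (KᵀK)⁻¹·Kᵀ·(x' − x̄) = [-18]
z = y + H·x̄ = [-18] + [17] = [-1]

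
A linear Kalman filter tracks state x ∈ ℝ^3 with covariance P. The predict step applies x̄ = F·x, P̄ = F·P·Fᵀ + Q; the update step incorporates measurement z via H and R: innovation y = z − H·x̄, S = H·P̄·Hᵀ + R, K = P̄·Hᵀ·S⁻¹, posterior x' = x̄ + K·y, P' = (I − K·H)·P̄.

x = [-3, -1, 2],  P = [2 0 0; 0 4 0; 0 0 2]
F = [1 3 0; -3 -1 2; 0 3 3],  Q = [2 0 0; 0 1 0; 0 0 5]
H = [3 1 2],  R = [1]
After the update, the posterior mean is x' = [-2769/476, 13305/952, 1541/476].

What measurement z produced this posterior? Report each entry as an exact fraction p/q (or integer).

z = [3]

x̄ = F·x = [-6, 14, 3]
P̄ = F·P·Fᵀ + Q = [40 -18 36; -18 31 0; 36 0 59]
S = H·P̄·Hᵀ + R = [952]
K = P̄·Hᵀ·S⁻¹ = [87/476; -23/952; 113/476]
x' − x̄ = [87/476, -23/952, 113/476] = K·y
y = (KᵀK)⁻¹·Kᵀ·(x' − x̄) = [1]
z = y + H·x̄ = [1] + [2] = [3]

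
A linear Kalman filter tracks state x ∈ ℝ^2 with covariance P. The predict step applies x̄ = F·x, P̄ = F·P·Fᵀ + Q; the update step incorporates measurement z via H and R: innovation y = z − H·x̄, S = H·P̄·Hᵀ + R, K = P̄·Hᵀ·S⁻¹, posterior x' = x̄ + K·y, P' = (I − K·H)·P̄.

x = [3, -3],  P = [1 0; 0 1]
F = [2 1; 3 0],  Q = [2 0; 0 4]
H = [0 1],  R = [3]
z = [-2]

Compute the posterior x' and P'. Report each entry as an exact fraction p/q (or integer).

x̄ = F·x = [3, 9]
P̄ = F·P·Fᵀ + Q = [7 6; 6 13]
y = z − H·x̄ = [-11]
S = H·P̄·Hᵀ + R = [16]
K = P̄·Hᵀ·S⁻¹ = [3/8; 13/16]
x' = x̄ + K·y = [-9/8, 1/16]
P' = (I − K·H)·P̄ = [19/4 9/8; 9/8 39/16]

x' = [-9/8, 1/16]
P' = [19/4 9/8; 9/8 39/16]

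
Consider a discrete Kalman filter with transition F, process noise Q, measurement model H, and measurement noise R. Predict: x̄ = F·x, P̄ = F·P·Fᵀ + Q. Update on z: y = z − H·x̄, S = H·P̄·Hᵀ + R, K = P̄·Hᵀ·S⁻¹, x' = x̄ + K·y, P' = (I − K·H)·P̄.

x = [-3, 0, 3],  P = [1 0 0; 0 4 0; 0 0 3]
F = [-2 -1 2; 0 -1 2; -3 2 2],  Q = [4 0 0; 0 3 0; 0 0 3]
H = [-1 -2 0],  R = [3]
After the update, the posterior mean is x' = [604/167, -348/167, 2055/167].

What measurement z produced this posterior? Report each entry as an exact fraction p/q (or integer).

x̄ = F·x = [12, 6, 15]
P̄ = F·P·Fᵀ + Q = [24 16 10; 16 19 4; 10 4 40]
S = H·P̄·Hᵀ + R = [167]
K = P̄·Hᵀ·S⁻¹ = [-56/167; -54/167; -18/167]
x' − x̄ = [-1400/167, -1350/167, -450/167] = K·y
y = (KᵀK)⁻¹·Kᵀ·(x' − x̄) = [25]
z = y + H·x̄ = [25] + [-24] = [1]

z = [1]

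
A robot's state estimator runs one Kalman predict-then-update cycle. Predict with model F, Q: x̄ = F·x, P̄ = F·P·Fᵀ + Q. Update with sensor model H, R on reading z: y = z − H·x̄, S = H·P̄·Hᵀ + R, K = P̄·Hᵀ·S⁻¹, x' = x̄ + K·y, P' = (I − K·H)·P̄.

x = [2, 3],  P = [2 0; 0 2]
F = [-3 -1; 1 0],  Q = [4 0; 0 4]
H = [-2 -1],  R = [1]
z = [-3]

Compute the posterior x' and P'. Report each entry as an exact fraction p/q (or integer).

x̄ = F·x = [-9, 2]
P̄ = F·P·Fᵀ + Q = [24 -6; -6 6]
y = z − H·x̄ = [-19]
S = H·P̄·Hᵀ + R = [79]
K = P̄·Hᵀ·S⁻¹ = [-42/79; 6/79]
x' = x̄ + K·y = [87/79, 44/79]
P' = (I − K·H)·P̄ = [132/79 -222/79; -222/79 438/79]

x' = [87/79, 44/79]
P' = [132/79 -222/79; -222/79 438/79]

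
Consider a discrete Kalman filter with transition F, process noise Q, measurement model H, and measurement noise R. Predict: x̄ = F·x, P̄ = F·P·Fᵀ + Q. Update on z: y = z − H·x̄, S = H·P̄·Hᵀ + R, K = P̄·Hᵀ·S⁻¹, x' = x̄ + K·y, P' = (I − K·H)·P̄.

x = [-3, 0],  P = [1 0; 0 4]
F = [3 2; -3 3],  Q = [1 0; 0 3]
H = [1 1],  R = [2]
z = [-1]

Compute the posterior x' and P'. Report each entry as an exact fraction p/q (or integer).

x̄ = F·x = [-9, 9]
P̄ = F·P·Fᵀ + Q = [26 15; 15 48]
y = z − H·x̄ = [-1]
S = H·P̄·Hᵀ + R = [106]
K = P̄·Hᵀ·S⁻¹ = [41/106; 63/106]
x' = x̄ + K·y = [-995/106, 891/106]
P' = (I − K·H)·P̄ = [1075/106 -993/106; -993/106 1119/106]

x' = [-995/106, 891/106]
P' = [1075/106 -993/106; -993/106 1119/106]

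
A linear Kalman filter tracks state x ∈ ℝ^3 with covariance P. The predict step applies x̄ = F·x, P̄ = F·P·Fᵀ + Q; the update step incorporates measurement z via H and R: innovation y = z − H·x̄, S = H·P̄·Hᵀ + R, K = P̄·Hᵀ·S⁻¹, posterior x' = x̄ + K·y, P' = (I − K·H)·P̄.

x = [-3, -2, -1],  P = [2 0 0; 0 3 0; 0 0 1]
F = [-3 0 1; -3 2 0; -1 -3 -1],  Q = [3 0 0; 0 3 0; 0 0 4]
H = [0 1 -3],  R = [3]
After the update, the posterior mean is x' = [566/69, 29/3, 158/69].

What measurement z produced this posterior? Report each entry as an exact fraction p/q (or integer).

z = [3]

x̄ = F·x = [8, 5, 10]
P̄ = F·P·Fᵀ + Q = [22 18 5; 18 33 -12; 5 -12 34]
S = H·P̄·Hᵀ + R = [414]
K = P̄·Hᵀ·S⁻¹ = [1/138; 1/6; -19/69]
x' − x̄ = [14/69, 14/3, -532/69] = K·y
y = (KᵀK)⁻¹·Kᵀ·(x' − x̄) = [28]
z = y + H·x̄ = [28] + [-25] = [3]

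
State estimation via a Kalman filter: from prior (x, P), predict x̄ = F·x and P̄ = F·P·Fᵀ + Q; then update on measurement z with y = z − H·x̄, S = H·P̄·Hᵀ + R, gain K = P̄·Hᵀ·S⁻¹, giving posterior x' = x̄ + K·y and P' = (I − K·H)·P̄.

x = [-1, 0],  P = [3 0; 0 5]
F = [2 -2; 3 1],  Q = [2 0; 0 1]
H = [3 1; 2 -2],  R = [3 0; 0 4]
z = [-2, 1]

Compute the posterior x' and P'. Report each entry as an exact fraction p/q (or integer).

x̄ = F·x = [-2, -3]
P̄ = F·P·Fᵀ + Q = [34 8; 8 33]
y = z − H·x̄ = [7, -1]
S = H·P̄·Hᵀ + R = [390 106; 106 208]
K = P̄·Hᵀ·S⁻¹ = [4342/17471 2155/17471; 4289/17471 -12771/34942]
x' = x̄ + K·y = [-6703/17471, -32009/34942]
P' = (I − K·H)·P̄ = [4334/17471 24/17471; 24/17471 12795/17471]

x' = [-6703/17471, -32009/34942]
P' = [4334/17471 24/17471; 24/17471 12795/17471]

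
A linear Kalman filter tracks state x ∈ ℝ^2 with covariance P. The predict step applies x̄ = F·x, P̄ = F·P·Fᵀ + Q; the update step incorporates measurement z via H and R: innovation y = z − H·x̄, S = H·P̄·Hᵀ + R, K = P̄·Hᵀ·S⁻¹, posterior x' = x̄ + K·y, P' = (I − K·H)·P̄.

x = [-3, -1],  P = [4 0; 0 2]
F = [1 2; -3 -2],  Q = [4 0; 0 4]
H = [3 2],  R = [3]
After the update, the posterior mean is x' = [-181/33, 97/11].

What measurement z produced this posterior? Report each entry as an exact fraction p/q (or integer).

z = [1]

x̄ = F·x = [-5, 11]
P̄ = F·P·Fᵀ + Q = [16 -20; -20 48]
S = H·P̄·Hᵀ + R = [99]
K = P̄·Hᵀ·S⁻¹ = [8/99; 4/11]
x' − x̄ = [-16/33, -24/11] = K·y
y = (KᵀK)⁻¹·Kᵀ·(x' − x̄) = [-6]
z = y + H·x̄ = [-6] + [7] = [1]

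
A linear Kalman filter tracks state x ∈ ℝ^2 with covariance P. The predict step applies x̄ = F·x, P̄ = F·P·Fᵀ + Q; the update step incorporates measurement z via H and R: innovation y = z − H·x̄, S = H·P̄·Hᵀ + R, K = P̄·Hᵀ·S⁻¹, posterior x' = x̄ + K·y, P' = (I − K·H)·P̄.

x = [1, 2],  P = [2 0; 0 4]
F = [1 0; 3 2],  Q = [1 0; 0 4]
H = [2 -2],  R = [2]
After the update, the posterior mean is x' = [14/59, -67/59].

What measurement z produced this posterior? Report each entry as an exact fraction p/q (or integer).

z = [3]

x̄ = F·x = [1, 7]
P̄ = F·P·Fᵀ + Q = [3 6; 6 38]
S = H·P̄·Hᵀ + R = [118]
K = P̄·Hᵀ·S⁻¹ = [-3/59; -32/59]
x' − x̄ = [-45/59, -480/59] = K·y
y = (KᵀK)⁻¹·Kᵀ·(x' − x̄) = [15]
z = y + H·x̄ = [15] + [-12] = [3]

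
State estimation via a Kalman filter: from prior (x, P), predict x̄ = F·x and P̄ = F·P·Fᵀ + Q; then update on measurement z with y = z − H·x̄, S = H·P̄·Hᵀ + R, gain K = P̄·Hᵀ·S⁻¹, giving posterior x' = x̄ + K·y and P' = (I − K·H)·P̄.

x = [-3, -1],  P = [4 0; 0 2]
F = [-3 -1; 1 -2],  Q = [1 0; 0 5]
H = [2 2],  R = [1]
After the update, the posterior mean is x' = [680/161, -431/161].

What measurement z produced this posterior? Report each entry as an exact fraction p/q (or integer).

z = [3]

x̄ = F·x = [10, -1]
P̄ = F·P·Fᵀ + Q = [39 -8; -8 17]
S = H·P̄·Hᵀ + R = [161]
K = P̄·Hᵀ·S⁻¹ = [62/161; 18/161]
x' − x̄ = [-930/161, -270/161] = K·y
y = (KᵀK)⁻¹·Kᵀ·(x' − x̄) = [-15]
z = y + H·x̄ = [-15] + [18] = [3]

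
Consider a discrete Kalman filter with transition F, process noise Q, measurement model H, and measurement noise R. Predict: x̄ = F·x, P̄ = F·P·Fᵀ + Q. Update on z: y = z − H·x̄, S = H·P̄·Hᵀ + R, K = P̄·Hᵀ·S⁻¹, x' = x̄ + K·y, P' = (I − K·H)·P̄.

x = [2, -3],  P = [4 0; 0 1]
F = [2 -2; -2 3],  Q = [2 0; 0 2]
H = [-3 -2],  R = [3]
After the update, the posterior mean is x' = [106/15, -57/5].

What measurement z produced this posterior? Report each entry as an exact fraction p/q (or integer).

z = [2]

x̄ = F·x = [10, -13]
P̄ = F·P·Fᵀ + Q = [22 -22; -22 27]
S = H·P̄·Hᵀ + R = [45]
K = P̄·Hᵀ·S⁻¹ = [-22/45; 4/15]
x' − x̄ = [-44/15, 8/5] = K·y
y = (KᵀK)⁻¹·Kᵀ·(x' − x̄) = [6]
z = y + H·x̄ = [6] + [-4] = [2]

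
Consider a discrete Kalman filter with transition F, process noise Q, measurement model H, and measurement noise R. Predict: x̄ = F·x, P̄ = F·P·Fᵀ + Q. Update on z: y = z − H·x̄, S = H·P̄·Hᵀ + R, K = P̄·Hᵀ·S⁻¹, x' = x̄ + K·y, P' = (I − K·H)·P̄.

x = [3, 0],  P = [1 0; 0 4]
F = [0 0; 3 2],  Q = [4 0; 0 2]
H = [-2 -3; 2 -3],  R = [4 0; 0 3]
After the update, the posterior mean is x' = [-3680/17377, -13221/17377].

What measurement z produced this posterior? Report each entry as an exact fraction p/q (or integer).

x̄ = F·x = [0, 9]
P̄ = F·P·Fᵀ + Q = [4 0; 0 27]
S = H·P̄·Hᵀ + R = [263 227; 227 262]
K = P̄·Hᵀ·S⁻¹ = [-3912/17377 3920/17377; -2835/17377 -2916/17377]
x' − x̄ = [-3680/17377, -169614/17377] = K·y
y = (KᵀK)⁻¹·Kᵀ·(x' − x̄) = [30, 29]
z = y + H·x̄ = [30, 29] + [-27, -27] = [3, 2]

z = [3, 2]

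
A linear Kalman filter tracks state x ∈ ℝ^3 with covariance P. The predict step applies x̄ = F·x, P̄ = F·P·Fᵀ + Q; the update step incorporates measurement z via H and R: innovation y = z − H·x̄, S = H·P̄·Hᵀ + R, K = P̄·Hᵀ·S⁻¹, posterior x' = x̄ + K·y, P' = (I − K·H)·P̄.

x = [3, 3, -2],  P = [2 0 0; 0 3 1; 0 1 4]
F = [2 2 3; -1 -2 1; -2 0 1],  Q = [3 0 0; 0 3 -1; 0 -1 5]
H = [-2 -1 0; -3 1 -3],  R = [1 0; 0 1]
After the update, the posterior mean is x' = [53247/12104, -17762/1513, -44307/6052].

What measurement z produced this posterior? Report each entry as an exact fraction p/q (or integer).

x̄ = F·x = [6, -11, -8]
P̄ = F·P·Fᵀ + Q = [71 -8 6; -8 17 5; 6 5 17]
S = H·P̄·Hᵀ + R = [270 452; 452 936]
K = P̄·Hᵀ·S⁻¹ = [-4349/12104 -1981/24208; -793/3026 467/3026; 1627/6052 -2399/12104]
x' − x̄ = [-19377/12104, -1119/1513, 4109/6052] = K·y
y = (KᵀK)⁻¹·Kᵀ·(x' − x̄) = [4, 2]
z = y + H·x̄ = [4, 2] + [-1, -5] = [3, -3]

z = [3, -3]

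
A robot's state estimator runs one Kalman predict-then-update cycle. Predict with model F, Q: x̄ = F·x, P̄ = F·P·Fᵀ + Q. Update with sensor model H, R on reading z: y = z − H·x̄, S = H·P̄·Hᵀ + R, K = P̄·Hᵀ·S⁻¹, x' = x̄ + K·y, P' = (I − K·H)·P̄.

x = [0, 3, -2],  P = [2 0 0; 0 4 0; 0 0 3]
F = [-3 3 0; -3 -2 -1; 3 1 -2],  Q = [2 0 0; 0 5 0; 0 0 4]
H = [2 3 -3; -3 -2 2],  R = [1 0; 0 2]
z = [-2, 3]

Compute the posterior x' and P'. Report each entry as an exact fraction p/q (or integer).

x' = [-67043/85797, 75350/28599, 80699/28599]
P' = [73976/85797 -13058/28599 7102/28599; -13058/28599 91420/9533 87414/9533; 7102/28599 87414/9533 89768/9533]

x̄ = F·x = [9, -4, 7]
P̄ = F·P·Fᵀ + Q = [56 -6 -6; -6 42 -20; -6 -20 38]
y = z − H·x̄ = [13, 8]
S = H·P̄·Hᵀ + R = [1305 -1056; -1056 986]
K = P̄·Hᵀ·S⁻¹ = [-33488/85797 -16828/28599; 9938/28599 2523/9533; -6982/28599 -1197/9533]
x' = x̄ + K·y = [-67043/85797, 75350/28599, 80699/28599]
P' = (I − K·H)·P̄ = [73976/85797 -13058/28599 7102/28599; -13058/28599 91420/9533 87414/9533; 7102/28599 87414/9533 89768/9533]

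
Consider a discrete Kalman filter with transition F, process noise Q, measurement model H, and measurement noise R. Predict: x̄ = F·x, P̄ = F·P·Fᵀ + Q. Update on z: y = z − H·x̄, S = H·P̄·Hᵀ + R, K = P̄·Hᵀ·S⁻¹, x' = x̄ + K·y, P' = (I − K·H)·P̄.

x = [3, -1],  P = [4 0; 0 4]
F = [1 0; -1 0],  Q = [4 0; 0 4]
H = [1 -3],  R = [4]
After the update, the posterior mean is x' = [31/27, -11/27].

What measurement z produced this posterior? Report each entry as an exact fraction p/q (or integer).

x̄ = F·x = [3, -3]
P̄ = F·P·Fᵀ + Q = [8 -4; -4 8]
S = H·P̄·Hᵀ + R = [108]
K = P̄·Hᵀ·S⁻¹ = [5/27; -7/27]
x' − x̄ = [-50/27, 70/27] = K·y
y = (KᵀK)⁻¹·Kᵀ·(x' − x̄) = [-10]
z = y + H·x̄ = [-10] + [12] = [2]

z = [2]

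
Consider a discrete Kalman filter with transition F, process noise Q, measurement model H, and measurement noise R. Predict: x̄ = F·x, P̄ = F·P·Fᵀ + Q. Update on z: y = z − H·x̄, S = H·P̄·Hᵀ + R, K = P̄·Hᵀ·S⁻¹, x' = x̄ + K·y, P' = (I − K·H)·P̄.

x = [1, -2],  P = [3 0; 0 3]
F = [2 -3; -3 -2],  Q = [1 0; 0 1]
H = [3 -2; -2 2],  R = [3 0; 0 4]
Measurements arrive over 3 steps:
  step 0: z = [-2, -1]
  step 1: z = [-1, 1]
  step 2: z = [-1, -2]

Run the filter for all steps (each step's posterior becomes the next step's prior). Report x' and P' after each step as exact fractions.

step 0: x̄ = F·x = [8, 1]
step 0: P̄ = F·P·Fᵀ + Q = [40 0; 0 40]
step 0: y = z − H·x̄ = [-24, 13]
step 0: S = H·P̄·Hᵀ + R = [523 -400; -400 324]
step 0: K = P̄·Hᵀ·S⁻¹ = [1720/2363 1540/2363; 1520/2363 2460/2363]
step 0: x' = x̄ + K·y = [-2356/2363, -2137/2363]
step 0: P' = (I − K·H)·P̄ = [11320/2363 14400/2363; 14400/2363 19320/2363]
step 1: x̄ = F·x = [1699/2363, 11342/2363]
step 1: P̄ = F·P·Fᵀ + Q = [48723/2363 120000/2363; 120000/2363 354323/2363]
step 1: y = z − H·x̄ = [15224/2363, -16923/2363]
step 1: S = H·P̄·Hᵀ + R = [422888/2363 -509630/2363; -509630/2363 661636/2363]
step 1: K = P̄·Hᵀ·S⁻¹ = [1118052/2123909 2637597/4247818; 863237/2123909 2169309/2123909]
step 1: x' = x̄ + K·y = [-1428931/4247818, 220093/2123909]
step 1: P' = (I − K·H)·P̄ = [8629350/2123909 11266947/2123909; 11266947/2123909 15605565/2123909]
step 2: x̄ = F·x = [-2089210/2123909, 3406421/4247818]
step 2: P̄ = F·P·Fᵀ + Q = [41888030/2123909 98192025/2123909; 98192025/2123909 277413683/2123909]
step 2: y = z − H·x̄ = [7550142/2123909, -11832659/2123909]
step 2: S = H·P̄·Hᵀ + R = [314714429/2123909 -379062662/2123909; -379062662/2123909 500166288/2123909]
step 2: K = P̄·Hᵀ·S⁻¹ = [860882525/1615069903 2032116955/3230139806; 671351194/1615069903 3332472429/3230139806]
step 2: x' = x̄ + K·y = [-8378050445/3230139806, -5601183514/1615069903]
step 2: P' = (I − K·H)·P̄ = [6646881485/1615069903 8678998440/1615069903; 8678998440/1615069903 12011470869/1615069903]

step 0: x' = [-2356/2363, -2137/2363], P' = [11320/2363 14400/2363; 14400/2363 19320/2363]
step 1: x' = [-1428931/4247818, 220093/2123909], P' = [8629350/2123909 11266947/2123909; 11266947/2123909 15605565/2123909]
step 2: x' = [-8378050445/3230139806, -5601183514/1615069903], P' = [6646881485/1615069903 8678998440/1615069903; 8678998440/1615069903 12011470869/1615069903]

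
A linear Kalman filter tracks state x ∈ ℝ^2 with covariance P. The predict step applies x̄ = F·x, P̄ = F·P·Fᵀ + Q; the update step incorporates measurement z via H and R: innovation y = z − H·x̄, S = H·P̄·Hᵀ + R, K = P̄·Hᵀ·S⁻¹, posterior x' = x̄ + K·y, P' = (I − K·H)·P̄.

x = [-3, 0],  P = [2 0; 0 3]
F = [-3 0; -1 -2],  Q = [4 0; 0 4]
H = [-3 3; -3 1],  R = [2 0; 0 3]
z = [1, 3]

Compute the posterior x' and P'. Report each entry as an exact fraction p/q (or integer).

x' = [-2193/2347, -1257/2347]
P' = [1762/2347 1986/2347; 1986/2347 2718/2347]

x̄ = F·x = [9, 3]
P̄ = F·P·Fᵀ + Q = [22 6; 6 18]
y = z − H·x̄ = [19, 27]
S = H·P̄·Hᵀ + R = [254 180; 180 183]
K = P̄·Hᵀ·S⁻¹ = [336/2347 -1100/2347; 1098/2347 -1080/2347]
x' = x̄ + K·y = [-2193/2347, -1257/2347]
P' = (I − K·H)·P̄ = [1762/2347 1986/2347; 1986/2347 2718/2347]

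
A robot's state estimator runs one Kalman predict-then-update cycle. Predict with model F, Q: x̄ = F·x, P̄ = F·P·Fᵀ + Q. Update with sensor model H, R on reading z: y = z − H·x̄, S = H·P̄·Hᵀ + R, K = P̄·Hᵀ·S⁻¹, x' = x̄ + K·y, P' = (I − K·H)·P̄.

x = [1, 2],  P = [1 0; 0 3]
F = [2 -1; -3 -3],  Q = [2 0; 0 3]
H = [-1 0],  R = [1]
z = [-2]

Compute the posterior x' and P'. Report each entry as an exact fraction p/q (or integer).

x' = [9/5, -42/5]
P' = [9/10 3/10; 3/10 381/10]

x̄ = F·x = [0, -9]
P̄ = F·P·Fᵀ + Q = [9 3; 3 39]
y = z − H·x̄ = [-2]
S = H·P̄·Hᵀ + R = [10]
K = P̄·Hᵀ·S⁻¹ = [-9/10; -3/10]
x' = x̄ + K·y = [9/5, -42/5]
P' = (I − K·H)·P̄ = [9/10 3/10; 3/10 381/10]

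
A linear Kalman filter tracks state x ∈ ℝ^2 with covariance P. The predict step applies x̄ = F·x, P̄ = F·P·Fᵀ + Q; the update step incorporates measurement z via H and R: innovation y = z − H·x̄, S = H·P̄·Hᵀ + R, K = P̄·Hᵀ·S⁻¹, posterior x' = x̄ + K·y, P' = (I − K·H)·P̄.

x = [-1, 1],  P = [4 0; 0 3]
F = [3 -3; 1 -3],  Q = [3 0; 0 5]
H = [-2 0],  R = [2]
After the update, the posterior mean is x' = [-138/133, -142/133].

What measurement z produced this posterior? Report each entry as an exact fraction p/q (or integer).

z = [2]

x̄ = F·x = [-6, -4]
P̄ = F·P·Fᵀ + Q = [66 39; 39 36]
S = H·P̄·Hᵀ + R = [266]
K = P̄·Hᵀ·S⁻¹ = [-66/133; -39/133]
x' − x̄ = [660/133, 390/133] = K·y
y = (KᵀK)⁻¹·Kᵀ·(x' − x̄) = [-10]
z = y + H·x̄ = [-10] + [12] = [2]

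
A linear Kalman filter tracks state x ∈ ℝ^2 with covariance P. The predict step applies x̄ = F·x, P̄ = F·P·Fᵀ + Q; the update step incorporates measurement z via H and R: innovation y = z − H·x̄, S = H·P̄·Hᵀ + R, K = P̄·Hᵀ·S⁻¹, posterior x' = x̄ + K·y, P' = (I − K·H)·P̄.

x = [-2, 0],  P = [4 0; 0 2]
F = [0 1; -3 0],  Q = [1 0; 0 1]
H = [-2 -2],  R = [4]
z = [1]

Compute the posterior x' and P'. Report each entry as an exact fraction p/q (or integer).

x' = [-39/82, 11/82]
P' = [114/41 -111/41; -111/41 148/41]

x̄ = F·x = [0, 6]
P̄ = F·P·Fᵀ + Q = [3 0; 0 37]
y = z − H·x̄ = [13]
S = H·P̄·Hᵀ + R = [164]
K = P̄·Hᵀ·S⁻¹ = [-3/82; -37/82]
x' = x̄ + K·y = [-39/82, 11/82]
P' = (I − K·H)·P̄ = [114/41 -111/41; -111/41 148/41]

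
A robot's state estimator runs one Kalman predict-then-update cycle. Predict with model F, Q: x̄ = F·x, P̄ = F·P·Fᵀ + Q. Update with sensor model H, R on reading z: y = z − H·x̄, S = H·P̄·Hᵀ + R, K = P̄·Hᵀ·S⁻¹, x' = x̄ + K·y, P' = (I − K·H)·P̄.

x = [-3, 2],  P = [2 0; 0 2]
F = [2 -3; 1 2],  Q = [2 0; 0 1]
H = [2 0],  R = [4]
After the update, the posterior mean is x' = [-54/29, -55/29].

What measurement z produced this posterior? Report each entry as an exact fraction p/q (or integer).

x̄ = F·x = [-12, 1]
P̄ = F·P·Fᵀ + Q = [28 -8; -8 11]
S = H·P̄·Hᵀ + R = [116]
K = P̄·Hᵀ·S⁻¹ = [14/29; -4/29]
x' − x̄ = [294/29, -84/29] = K·y
y = (KᵀK)⁻¹·Kᵀ·(x' − x̄) = [21]
z = y + H·x̄ = [21] + [-24] = [-3]

z = [-3]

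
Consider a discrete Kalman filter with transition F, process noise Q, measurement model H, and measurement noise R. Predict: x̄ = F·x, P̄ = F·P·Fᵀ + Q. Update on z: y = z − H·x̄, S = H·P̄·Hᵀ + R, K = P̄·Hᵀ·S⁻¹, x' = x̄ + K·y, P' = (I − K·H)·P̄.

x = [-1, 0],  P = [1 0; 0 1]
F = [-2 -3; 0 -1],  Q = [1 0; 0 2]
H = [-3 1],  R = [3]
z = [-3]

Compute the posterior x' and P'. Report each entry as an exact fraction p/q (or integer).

x̄ = F·x = [2, 0]
P̄ = F·P·Fᵀ + Q = [14 3; 3 3]
y = z − H·x̄ = [3]
S = H·P̄·Hᵀ + R = [114]
K = P̄·Hᵀ·S⁻¹ = [-13/38; -1/19]
x' = x̄ + K·y = [37/38, -3/19]
P' = (I − K·H)·P̄ = [25/38 18/19; 18/19 51/19]

x' = [37/38, -3/19]
P' = [25/38 18/19; 18/19 51/19]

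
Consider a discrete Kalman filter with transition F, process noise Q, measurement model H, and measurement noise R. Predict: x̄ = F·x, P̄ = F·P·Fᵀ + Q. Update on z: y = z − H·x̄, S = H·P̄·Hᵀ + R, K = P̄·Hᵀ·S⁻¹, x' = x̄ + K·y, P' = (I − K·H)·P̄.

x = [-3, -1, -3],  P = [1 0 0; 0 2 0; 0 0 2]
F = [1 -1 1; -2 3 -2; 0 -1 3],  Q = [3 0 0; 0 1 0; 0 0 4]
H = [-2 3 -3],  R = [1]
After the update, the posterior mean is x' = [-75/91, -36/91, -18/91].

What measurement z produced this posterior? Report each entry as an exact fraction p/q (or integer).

z = [1]

x̄ = F·x = [-5, 9, -8]
P̄ = F·P·Fᵀ + Q = [8 -12 8; -12 31 -18; 8 -18 24]
S = H·P̄·Hᵀ + R = [1092]
K = P̄·Hᵀ·S⁻¹ = [-19/273; 57/364; -71/546]
x' − x̄ = [380/91, -855/91, 710/91] = K·y
y = (KᵀK)⁻¹·Kᵀ·(x' − x̄) = [-60]
z = y + H·x̄ = [-60] + [61] = [1]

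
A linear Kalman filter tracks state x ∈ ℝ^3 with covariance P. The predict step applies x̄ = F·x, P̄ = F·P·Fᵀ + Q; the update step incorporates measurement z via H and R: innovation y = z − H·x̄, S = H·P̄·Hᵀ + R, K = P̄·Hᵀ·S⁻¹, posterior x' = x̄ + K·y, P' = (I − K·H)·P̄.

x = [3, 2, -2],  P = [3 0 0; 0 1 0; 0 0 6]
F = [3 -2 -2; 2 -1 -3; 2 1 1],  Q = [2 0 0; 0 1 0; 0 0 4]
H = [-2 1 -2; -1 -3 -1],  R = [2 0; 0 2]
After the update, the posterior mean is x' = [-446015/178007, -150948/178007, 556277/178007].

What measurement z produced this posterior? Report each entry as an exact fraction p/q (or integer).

z = [-2, 2]

x̄ = F·x = [9, 10, 6]
P̄ = F·P·Fᵀ + Q = [57 56 4; 56 68 -7; 4 -7 23]
S = H·P̄·Hᵀ + R = [226 217; 217 996]
K = P̄·Hᵀ·S⁻¹ = [-16043/178007 -37432/178007; 25021/178007 -50668/178007; -59454/178007 11881/178007]
x' − x̄ = [-2048078/178007, -1931018/178007, -511765/178007] = K·y
y = (KᵀK)⁻¹·Kᵀ·(x' − x̄) = [18, 47]
z = y + H·x̄ = [18, 47] + [-20, -45] = [-2, 2]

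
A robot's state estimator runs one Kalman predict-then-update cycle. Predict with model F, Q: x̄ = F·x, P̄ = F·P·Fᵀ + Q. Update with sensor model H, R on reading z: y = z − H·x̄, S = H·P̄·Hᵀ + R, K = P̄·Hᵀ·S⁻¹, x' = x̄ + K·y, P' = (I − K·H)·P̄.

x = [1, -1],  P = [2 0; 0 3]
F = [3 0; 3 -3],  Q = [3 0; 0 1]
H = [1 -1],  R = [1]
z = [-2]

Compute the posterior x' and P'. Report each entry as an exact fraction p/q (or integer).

x' = [99/32, 41/8]
P' = [663/32 165/8; 165/8 43/2]

x̄ = F·x = [3, 6]
P̄ = F·P·Fᵀ + Q = [21 18; 18 46]
y = z − H·x̄ = [1]
S = H·P̄·Hᵀ + R = [32]
K = P̄·Hᵀ·S⁻¹ = [3/32; -7/8]
x' = x̄ + K·y = [99/32, 41/8]
P' = (I − K·H)·P̄ = [663/32 165/8; 165/8 43/2]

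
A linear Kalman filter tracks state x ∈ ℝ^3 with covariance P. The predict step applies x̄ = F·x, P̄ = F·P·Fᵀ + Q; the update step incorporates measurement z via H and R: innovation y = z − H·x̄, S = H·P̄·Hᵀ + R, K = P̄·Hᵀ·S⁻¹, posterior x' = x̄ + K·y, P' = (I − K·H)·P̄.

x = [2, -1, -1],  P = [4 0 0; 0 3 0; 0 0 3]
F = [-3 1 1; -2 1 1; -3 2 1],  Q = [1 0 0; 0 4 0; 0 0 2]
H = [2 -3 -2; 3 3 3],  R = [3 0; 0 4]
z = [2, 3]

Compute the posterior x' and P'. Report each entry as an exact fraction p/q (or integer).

x' = [13060/14669, -1968/14669, 2753/14669]
P' = [42803/132021 12218/44007 -49441/132021; 12218/44007 21729/14669 -74977/44007; -49441/132021 -74977/44007 295220/132021]

x̄ = F·x = [-8, -6, -9]
P̄ = F·P·Fᵀ + Q = [43 30 45; 30 26 33; 45 33 53]
y = z − H·x̄ = [-18, 72]
S = H·P̄·Hᵀ + R = [297 -879; -879 3046]
K = P̄·Hᵀ·S⁻¹ = [24842/132021 7504/44007; -7057/44007 607/14669; -4843/132021 5212/44007]
x' = x̄ + K·y = [13060/14669, -1968/14669, 2753/14669]
P' = (I − K·H)·P̄ = [42803/132021 12218/44007 -49441/132021; 12218/44007 21729/14669 -74977/44007; -49441/132021 -74977/44007 295220/132021]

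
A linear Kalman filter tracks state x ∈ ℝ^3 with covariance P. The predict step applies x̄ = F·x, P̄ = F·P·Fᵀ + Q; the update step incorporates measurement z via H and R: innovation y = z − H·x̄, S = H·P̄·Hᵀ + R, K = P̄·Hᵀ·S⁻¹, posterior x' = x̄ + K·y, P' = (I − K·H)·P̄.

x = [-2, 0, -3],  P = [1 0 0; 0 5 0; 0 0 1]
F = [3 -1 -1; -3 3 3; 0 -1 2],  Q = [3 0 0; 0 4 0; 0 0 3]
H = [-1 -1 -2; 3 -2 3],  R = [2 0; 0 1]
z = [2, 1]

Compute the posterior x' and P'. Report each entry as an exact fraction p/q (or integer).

x' = [-9945/7303, -14319/7303, 11127/29212]
P' = [32679/7303 13425/7303 -23451/7303; 13425/7303 8689/7303 -8208/7303; -23451/7303 -8208/7303 145023/58424]

x̄ = F·x = [-3, -3, -6]
P̄ = F·P·Fᵀ + Q = [18 -27 3; -27 67 -9; 3 -9 12]
y = z − H·x̄ = [-16, 22]
S = H·P̄·Hᵀ + R = [57 -1; -1 1025]
K = P̄·Hᵀ·S⁻¹ = [399/7303 834/7303; -2849/7303 -1727/7303; -18387/58424 3573/58424]
x' = x̄ + K·y = [-9945/7303, -14319/7303, 11127/29212]
P' = (I − K·H)·P̄ = [32679/7303 13425/7303 -23451/7303; 13425/7303 8689/7303 -8208/7303; -23451/7303 -8208/7303 145023/58424]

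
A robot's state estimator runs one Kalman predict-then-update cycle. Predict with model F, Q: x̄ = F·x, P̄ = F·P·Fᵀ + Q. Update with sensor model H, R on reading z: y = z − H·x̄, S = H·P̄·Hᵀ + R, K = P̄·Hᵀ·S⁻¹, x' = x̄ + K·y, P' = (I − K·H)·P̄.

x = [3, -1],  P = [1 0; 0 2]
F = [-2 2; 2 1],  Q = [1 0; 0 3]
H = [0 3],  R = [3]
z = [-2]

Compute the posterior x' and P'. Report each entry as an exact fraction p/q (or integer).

x̄ = F·x = [-8, 5]
P̄ = F·P·Fᵀ + Q = [13 0; 0 9]
y = z − H·x̄ = [-17]
S = H·P̄·Hᵀ + R = [84]
K = P̄·Hᵀ·S⁻¹ = [0; 9/28]
x' = x̄ + K·y = [-8, -13/28]
P' = (I − K·H)·P̄ = [13 0; 0 9/28]

x' = [-8, -13/28]
P' = [13 0; 0 9/28]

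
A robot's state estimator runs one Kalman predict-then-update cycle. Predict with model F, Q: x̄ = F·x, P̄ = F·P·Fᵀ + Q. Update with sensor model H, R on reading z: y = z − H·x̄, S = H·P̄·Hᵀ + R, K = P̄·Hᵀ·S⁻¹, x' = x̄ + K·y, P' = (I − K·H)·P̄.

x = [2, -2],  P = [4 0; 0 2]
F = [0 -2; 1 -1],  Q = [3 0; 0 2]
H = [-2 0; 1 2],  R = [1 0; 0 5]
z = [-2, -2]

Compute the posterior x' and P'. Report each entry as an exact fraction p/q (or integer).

x̄ = F·x = [4, 4]
P̄ = F·P·Fᵀ + Q = [11 4; 4 8]
y = z − H·x̄ = [6, -14]
S = H·P̄·Hᵀ + R = [45 -38; -38 64]
K = P̄·Hᵀ·S⁻¹ = [-343/718 19/1436; 62/359 149/359]
x' = x̄ + K·y = [681/718, -278/359]
P' = (I − K·H)·P̄ = [343/1436 -31/359; -31/359 388/359]

x' = [681/718, -278/359]
P' = [343/1436 -31/359; -31/359 388/359]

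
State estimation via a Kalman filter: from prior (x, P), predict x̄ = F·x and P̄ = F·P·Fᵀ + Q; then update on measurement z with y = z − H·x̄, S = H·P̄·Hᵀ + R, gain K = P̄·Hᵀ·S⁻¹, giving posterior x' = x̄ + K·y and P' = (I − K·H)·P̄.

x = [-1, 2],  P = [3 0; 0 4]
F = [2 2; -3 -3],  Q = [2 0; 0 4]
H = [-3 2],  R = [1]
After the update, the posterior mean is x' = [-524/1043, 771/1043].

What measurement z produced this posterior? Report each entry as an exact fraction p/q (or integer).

z = [3]

x̄ = F·x = [2, -3]
P̄ = F·P·Fᵀ + Q = [30 -42; -42 67]
S = H·P̄·Hᵀ + R = [1043]
K = P̄·Hᵀ·S⁻¹ = [-174/1043; 260/1043]
x' − x̄ = [-2610/1043, 3900/1043] = K·y
y = (KᵀK)⁻¹·Kᵀ·(x' − x̄) = [15]
z = y + H·x̄ = [15] + [-12] = [3]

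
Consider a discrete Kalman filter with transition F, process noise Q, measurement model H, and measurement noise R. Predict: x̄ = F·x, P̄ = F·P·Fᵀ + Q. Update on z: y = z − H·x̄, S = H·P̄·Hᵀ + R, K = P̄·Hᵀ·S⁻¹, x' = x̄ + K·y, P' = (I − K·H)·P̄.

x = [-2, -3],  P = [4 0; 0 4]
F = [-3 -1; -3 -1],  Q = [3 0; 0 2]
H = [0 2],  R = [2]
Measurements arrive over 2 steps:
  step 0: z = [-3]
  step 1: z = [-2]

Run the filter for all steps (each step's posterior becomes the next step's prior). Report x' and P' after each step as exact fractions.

step 0: x' = [-15/17, -117/85], P' = [91/17 8/17; 8/17 42/85]
step 1: x' = [-7044/9179, -8752/9179], P' = [49422/9179 4377/9179; 4377/9179 4547/9179]

step 0: x̄ = F·x = [9, 9]
step 0: P̄ = F·P·Fᵀ + Q = [43 40; 40 42]
step 0: y = z − H·x̄ = [-21]
step 0: S = H·P̄·Hᵀ + R = [170]
step 0: K = P̄·Hᵀ·S⁻¹ = [8/17; 42/85]
step 0: x' = x̄ + K·y = [-15/17, -117/85]
step 0: P' = (I − K·H)·P̄ = [91/17 8/17; 8/17 42/85]
step 1: x̄ = F·x = [342/85, 342/85]
step 1: P̄ = F·P·Fᵀ + Q = [4632/85 4377/85; 4377/85 4547/85]
step 1: y = z − H·x̄ = [-854/85]
step 1: S = H·P̄·Hᵀ + R = [18358/85]
step 1: K = P̄·Hᵀ·S⁻¹ = [4377/9179; 4547/9179]
step 1: x' = x̄ + K·y = [-7044/9179, -8752/9179]
step 1: P' = (I − K·H)·P̄ = [49422/9179 4377/9179; 4377/9179 4547/9179]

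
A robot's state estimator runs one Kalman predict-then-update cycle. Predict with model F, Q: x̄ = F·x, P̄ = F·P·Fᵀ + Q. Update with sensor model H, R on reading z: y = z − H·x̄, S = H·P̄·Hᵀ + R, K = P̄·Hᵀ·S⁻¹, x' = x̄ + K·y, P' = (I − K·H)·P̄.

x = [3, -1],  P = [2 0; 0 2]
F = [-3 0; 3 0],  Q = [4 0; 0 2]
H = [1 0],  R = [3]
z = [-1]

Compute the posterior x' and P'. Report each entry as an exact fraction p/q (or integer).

x' = [-49/25, 81/25]
P' = [66/25 -54/25; -54/25 176/25]

x̄ = F·x = [-9, 9]
P̄ = F·P·Fᵀ + Q = [22 -18; -18 20]
y = z − H·x̄ = [8]
S = H·P̄·Hᵀ + R = [25]
K = P̄·Hᵀ·S⁻¹ = [22/25; -18/25]
x' = x̄ + K·y = [-49/25, 81/25]
P' = (I − K·H)·P̄ = [66/25 -54/25; -54/25 176/25]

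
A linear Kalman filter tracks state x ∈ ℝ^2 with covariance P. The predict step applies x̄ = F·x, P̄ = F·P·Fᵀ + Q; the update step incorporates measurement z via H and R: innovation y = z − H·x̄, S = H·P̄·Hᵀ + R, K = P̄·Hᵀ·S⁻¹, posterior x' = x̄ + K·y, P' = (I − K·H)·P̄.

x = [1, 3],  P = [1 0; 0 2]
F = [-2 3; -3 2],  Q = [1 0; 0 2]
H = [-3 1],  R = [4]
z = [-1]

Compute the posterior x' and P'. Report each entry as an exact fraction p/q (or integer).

x' = [-13/122, -229/122]
P' = [205/122 411/122; 411/122 1093/122]

x̄ = F·x = [7, 3]
P̄ = F·P·Fᵀ + Q = [23 18; 18 19]
y = z − H·x̄ = [17]
S = H·P̄·Hᵀ + R = [122]
K = P̄·Hᵀ·S⁻¹ = [-51/122; -35/122]
x' = x̄ + K·y = [-13/122, -229/122]
P' = (I − K·H)·P̄ = [205/122 411/122; 411/122 1093/122]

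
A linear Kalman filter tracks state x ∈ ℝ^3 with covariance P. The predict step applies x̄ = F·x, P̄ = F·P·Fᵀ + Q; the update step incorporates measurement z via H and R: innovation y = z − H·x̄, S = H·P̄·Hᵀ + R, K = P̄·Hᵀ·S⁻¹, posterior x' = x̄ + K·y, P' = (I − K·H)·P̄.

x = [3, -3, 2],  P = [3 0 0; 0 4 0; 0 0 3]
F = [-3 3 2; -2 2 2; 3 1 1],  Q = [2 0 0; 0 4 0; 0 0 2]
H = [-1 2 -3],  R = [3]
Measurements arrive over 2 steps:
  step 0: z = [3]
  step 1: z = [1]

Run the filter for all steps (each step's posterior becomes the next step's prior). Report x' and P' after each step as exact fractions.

step 0: x̄ = F·x = [-14, -8, 8]
step 0: P̄ = F·P·Fᵀ + Q = [77 54 -9; 54 44 -4; -9 -4 36]
step 0: y = z − H·x̄ = [29]
step 0: S = H·P̄·Hᵀ + R = [358]
step 0: K = P̄·Hᵀ·S⁻¹ = [29/179; 23/179; -107/358]
step 0: x' = x̄ + K·y = [-1665/179, -765/179, -239/358]
step 0: P' = (I − K·H)·P̄ = [12101/179 8332/179 1492/179; 8332/179 6818/179 1745/179; 1492/179 1745/179 1439/358]
step 1: x̄ = F·x = [2461/179, 1561/179, -11759/358]
step 1: P̄ = F·P·Fᵀ + Q = [26567/179 18938/179 -23823/179; 18938/179 14638/179 -11255/179; -23823/179 -11255/179 358477/358]
step 1: y = z − H·x̄ = [-36241/358]
step 1: S = H·P̄·Hᵀ + R = [3230345/358]
step 1: K = P̄·Hᵀ·S⁻¹ = [165556/3230345; 88206/3230345; -214561/646069]
step 1: x' = x̄ + K·y = [27653193/3230345, 19241518/3230345, 499385/646069]
step 1: P' = (I − K·H)·P̄ = [402883693/3230345 300976298/3230345 13238149/646069; 300976298/3230345 242433748/3230345 12241772/646069; 13238149/646069 12241772/646069 3963026/646069]

step 0: x' = [-1665/179, -765/179, -239/358], P' = [12101/179 8332/179 1492/179; 8332/179 6818/179 1745/179; 1492/179 1745/179 1439/358]
step 1: x' = [27653193/3230345, 19241518/3230345, 499385/646069], P' = [402883693/3230345 300976298/3230345 13238149/646069; 300976298/3230345 242433748/3230345 12241772/646069; 13238149/646069 12241772/646069 3963026/646069]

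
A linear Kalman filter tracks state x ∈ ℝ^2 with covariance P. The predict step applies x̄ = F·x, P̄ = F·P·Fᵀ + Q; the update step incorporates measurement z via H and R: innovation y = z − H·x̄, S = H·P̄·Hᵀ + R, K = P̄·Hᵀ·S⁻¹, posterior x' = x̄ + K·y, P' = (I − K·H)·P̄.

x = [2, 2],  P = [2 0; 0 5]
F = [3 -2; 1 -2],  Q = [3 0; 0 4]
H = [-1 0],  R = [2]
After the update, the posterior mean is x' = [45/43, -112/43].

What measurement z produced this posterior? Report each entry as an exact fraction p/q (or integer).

x̄ = F·x = [2, -2]
P̄ = F·P·Fᵀ + Q = [41 26; 26 26]
S = H·P̄·Hᵀ + R = [43]
K = P̄·Hᵀ·S⁻¹ = [-41/43; -26/43]
x' − x̄ = [-41/43, -26/43] = K·y
y = (KᵀK)⁻¹·Kᵀ·(x' − x̄) = [1]
z = y + H·x̄ = [1] + [-2] = [-1]

z = [-1]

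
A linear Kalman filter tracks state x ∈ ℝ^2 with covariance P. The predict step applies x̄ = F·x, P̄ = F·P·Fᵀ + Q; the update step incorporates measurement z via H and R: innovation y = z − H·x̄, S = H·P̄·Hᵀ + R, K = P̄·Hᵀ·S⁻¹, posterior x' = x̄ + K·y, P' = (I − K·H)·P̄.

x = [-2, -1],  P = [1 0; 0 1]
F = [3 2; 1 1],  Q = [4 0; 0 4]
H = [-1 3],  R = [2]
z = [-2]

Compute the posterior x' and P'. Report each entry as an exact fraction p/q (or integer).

x̄ = F·x = [-8, -3]
P̄ = F·P·Fᵀ + Q = [17 5; 5 6]
y = z − H·x̄ = [-1]
S = H·P̄·Hᵀ + R = [43]
K = P̄·Hᵀ·S⁻¹ = [-2/43; 13/43]
x' = x̄ + K·y = [-342/43, -142/43]
P' = (I − K·H)·P̄ = [727/43 241/43; 241/43 89/43]

x' = [-342/43, -142/43]
P' = [727/43 241/43; 241/43 89/43]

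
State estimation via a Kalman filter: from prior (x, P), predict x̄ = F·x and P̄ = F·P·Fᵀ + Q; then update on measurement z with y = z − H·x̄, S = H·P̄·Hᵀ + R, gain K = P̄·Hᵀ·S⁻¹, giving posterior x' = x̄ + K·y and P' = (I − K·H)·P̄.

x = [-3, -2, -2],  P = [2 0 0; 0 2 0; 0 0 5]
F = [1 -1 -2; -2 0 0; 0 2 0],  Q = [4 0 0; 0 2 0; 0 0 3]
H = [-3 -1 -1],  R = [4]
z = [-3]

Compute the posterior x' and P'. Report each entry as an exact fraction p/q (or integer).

x' = [79/229, 1390/229, -908/229]
P' = [636/229 -764/229 -840/229; -764/229 2286/229 -2/229; -840/229 -2/229 2518/229]

x̄ = F·x = [3, 6, -4]
P̄ = F·P·Fᵀ + Q = [28 -4 -4; -4 10 0; -4 0 11]
y = z − H·x̄ = [8]
S = H·P̄·Hᵀ + R = [229]
K = P̄·Hᵀ·S⁻¹ = [-76/229; 2/229; 1/229]
x' = x̄ + K·y = [79/229, 1390/229, -908/229]
P' = (I − K·H)·P̄ = [636/229 -764/229 -840/229; -764/229 2286/229 -2/229; -840/229 -2/229 2518/229]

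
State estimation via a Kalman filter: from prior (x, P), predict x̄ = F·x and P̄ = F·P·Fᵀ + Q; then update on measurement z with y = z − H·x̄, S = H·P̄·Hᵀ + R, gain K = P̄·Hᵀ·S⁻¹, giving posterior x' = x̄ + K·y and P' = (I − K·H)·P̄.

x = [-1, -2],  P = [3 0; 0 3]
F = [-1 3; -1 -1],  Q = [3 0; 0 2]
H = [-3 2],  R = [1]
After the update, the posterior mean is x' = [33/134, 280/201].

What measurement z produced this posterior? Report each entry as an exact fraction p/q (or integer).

z = [2]

x̄ = F·x = [-5, 3]
P̄ = F·P·Fᵀ + Q = [33 -6; -6 8]
S = H·P̄·Hᵀ + R = [402]
K = P̄·Hᵀ·S⁻¹ = [-37/134; 17/201]
x' − x̄ = [703/134, -323/201] = K·y
y = (KᵀK)⁻¹·Kᵀ·(x' − x̄) = [-19]
z = y + H·x̄ = [-19] + [21] = [2]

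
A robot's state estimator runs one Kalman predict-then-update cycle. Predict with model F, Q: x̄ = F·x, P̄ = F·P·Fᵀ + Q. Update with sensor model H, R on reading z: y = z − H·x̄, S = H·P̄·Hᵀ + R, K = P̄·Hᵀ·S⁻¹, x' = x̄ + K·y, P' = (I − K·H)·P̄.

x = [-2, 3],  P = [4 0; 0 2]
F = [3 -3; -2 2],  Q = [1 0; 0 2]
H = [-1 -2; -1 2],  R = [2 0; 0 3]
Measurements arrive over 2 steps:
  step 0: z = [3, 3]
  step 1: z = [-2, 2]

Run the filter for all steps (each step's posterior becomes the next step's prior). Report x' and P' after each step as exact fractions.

step 0: x̄ = F·x = [-15, 10]
step 0: P̄ = F·P·Fᵀ + Q = [55 -36; -36 26]
step 0: y = z − H·x̄ = [8, -32]
step 0: S = H·P̄·Hᵀ + R = [17 -49; -49 306]
step 0: K = P̄·Hᵀ·S⁻¹ = [-1021/2801 -1326/2801; -584/2801 712/2801]
step 0: x' = x̄ + K·y = [-7751/2801, 554/2801]
step 0: P' = (I − K·H)·P̄ = [3010/2801 -484/2801; -484/2801 826/2801]
step 1: x̄ = F·x = [-24915/2801, 16610/2801]
step 1: P̄ = F·P·Fᵀ + Q = [46037/2801 -28824/2801; -28824/2801 24818/2801]
step 1: y = z − H·x̄ = [2703/2801, -52533/2801]
step 1: S = H·P̄·Hᵀ + R = [35615/2801 -53235/2801; -53235/2801 269008/2801]
step 1: K = P̄·Hᵀ·S⁻¹ = [-855487/2408695 -219538/481739; -507596/2408695 120416/481739]
step 1: x' = x̄ + K·y = [-1663716/2408695, 2501722/2408695]
step 1: P' = (I − K·H)·P̄ = [2502022/2408695 -395524/2408695; -395524/2408695 705358/2408695]

step 0: x' = [-7751/2801, 554/2801], P' = [3010/2801 -484/2801; -484/2801 826/2801]
step 1: x' = [-1663716/2408695, 2501722/2408695], P' = [2502022/2408695 -395524/2408695; -395524/2408695 705358/2408695]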